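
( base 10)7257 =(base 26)AJ3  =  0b1110001011001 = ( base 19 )111I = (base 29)8I7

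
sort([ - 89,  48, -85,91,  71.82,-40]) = [-89,-85, - 40 , 48, 71.82,91]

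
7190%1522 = 1102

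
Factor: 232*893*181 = 37498856 = 2^3*19^1*29^1*47^1*181^1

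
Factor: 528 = 2^4 * 3^1*11^1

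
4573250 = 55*83150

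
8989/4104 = 2+781/4104= 2.19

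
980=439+541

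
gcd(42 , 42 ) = 42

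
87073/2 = 87073/2 = 43536.50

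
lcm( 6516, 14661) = 58644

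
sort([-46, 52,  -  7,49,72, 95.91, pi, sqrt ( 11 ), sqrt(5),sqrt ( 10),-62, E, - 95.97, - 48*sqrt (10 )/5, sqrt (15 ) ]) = [-95.97,-62,  -  46, - 48*sqrt(10 )/5, - 7, sqrt (5), E, pi, sqrt (10 ), sqrt( 11), sqrt( 15), 49,52, 72, 95.91 ]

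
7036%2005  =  1021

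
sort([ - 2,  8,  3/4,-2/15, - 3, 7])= [ - 3, - 2 ,-2/15,3/4, 7, 8]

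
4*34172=136688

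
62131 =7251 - - 54880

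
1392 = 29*48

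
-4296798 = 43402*(- 99)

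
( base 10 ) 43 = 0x2B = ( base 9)47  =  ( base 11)3A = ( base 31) 1C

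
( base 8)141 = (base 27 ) 3G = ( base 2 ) 1100001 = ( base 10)97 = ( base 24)41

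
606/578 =303/289 = 1.05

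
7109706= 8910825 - 1801119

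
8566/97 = 88 + 30/97 = 88.31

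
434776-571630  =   - 136854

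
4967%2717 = 2250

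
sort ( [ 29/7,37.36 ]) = [ 29/7, 37.36 ]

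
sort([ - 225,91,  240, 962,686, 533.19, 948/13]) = [ - 225,948/13, 91,  240,533.19, 686,  962 ] 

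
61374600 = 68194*900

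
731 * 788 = 576028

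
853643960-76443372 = 777200588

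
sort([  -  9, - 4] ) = [ -9,  -  4] 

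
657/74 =8 + 65/74 = 8.88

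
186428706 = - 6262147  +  192690853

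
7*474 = 3318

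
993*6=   5958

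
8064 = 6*1344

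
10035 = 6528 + 3507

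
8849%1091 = 121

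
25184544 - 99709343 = - 74524799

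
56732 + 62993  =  119725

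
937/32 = 937/32=29.28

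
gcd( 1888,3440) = 16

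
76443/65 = 1176 + 3/65 = 1176.05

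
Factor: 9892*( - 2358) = - 2^3*3^2*131^1*2473^1 = - 23325336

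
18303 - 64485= - 46182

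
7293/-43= - 170  +  17/43 = - 169.60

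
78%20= 18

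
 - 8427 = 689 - 9116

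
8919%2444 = 1587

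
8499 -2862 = 5637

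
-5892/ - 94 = 2946/47=62.68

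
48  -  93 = -45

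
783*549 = 429867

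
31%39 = 31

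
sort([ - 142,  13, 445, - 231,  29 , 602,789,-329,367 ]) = [-329 ,  -  231, - 142, 13, 29,367,445, 602, 789 ]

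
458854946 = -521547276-  -  980402222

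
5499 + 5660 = 11159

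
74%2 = 0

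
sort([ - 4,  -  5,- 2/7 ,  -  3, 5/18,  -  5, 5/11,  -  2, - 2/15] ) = [ - 5,-5,-4, - 3,  -  2,-2/7,-2/15, 5/18 , 5/11 ] 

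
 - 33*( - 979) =32307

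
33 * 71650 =2364450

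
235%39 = 1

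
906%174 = 36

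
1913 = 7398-5485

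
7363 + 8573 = 15936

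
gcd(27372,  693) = 3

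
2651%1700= 951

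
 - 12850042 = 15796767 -28646809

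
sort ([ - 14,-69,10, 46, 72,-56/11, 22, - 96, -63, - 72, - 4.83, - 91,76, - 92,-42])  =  [ - 96, - 92, - 91, - 72 , - 69, - 63, - 42, - 14, - 56/11, - 4.83 , 10 , 22,46, 72, 76] 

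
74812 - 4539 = 70273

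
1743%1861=1743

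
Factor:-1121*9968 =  - 11174128 = - 2^4 * 7^1 * 19^1*59^1*89^1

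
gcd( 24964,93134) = 2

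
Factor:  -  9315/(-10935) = 23/27= 3^( - 3) *23^1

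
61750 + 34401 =96151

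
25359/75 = 338 + 3/25 = 338.12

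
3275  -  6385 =-3110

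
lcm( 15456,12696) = 355488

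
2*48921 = 97842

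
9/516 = 3/172 = 0.02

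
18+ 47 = 65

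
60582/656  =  92  +  115/328 = 92.35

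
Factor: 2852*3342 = 9531384=2^3*3^1 * 23^1 * 31^1 *557^1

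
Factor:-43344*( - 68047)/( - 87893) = -2^4 * 3^2 * 7^2 * 13^(  -  1) * 43^1*6761^(-1 ) *9721^1 = -2949429168/87893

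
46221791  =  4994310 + 41227481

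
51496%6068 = 2952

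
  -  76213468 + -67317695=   -  143531163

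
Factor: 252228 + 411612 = 2^5*3^2*5^1*461^1=663840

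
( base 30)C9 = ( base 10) 369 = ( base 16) 171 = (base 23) g1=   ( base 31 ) bs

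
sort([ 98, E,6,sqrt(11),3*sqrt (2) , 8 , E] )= [ E, E,sqrt(11), 3*sqrt ( 2 ),6, 8 , 98] 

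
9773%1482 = 881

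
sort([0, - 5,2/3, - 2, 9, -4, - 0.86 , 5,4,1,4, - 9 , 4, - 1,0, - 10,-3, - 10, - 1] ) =[  -  10, - 10,  -  9, - 5, -4,- 3 , - 2, - 1,-1, - 0.86, 0, 0,2/3,1,  4,4,4, 5, 9 ]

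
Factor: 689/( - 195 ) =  - 3^( - 1)*5^ ( - 1 )*53^1  =  - 53/15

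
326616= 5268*62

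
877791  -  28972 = 848819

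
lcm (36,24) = 72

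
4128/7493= 4128/7493 =0.55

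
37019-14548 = 22471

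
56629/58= 56629/58 =976.36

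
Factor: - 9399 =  - 3^1*13^1*241^1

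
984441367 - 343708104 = 640733263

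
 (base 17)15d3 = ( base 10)6582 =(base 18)125C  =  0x19b6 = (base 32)6dm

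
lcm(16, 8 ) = 16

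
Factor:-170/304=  - 85/152 = -2^( - 3 )*5^1*17^1*19^(-1)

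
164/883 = 164/883 = 0.19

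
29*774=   22446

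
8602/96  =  4301/48 = 89.60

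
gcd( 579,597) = 3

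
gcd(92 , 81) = 1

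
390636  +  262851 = 653487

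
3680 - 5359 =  - 1679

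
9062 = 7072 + 1990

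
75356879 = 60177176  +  15179703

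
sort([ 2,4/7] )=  [4/7,2] 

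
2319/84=27 + 17/28 = 27.61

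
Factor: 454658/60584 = 227329/30292 = 2^(  -  2)*281^1 *809^1 *7573^( - 1)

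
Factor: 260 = 2^2*5^1*13^1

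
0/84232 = 0= 0.00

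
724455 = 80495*9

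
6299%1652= 1343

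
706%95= 41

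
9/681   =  3/227 = 0.01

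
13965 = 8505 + 5460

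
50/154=25/77 =0.32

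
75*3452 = 258900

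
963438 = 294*3277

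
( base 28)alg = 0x20FC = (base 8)20374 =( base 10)8444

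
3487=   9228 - 5741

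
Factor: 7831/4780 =2^( - 2) * 5^(  -  1)*41^1*191^1*239^( - 1) 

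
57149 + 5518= 62667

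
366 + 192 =558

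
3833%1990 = 1843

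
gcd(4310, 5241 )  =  1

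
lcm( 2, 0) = 0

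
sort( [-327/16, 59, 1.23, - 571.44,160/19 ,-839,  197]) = [-839 ,-571.44, -327/16 , 1.23, 160/19, 59, 197]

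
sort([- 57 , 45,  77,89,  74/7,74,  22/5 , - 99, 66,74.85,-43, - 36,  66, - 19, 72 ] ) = [-99,  -  57,-43,  -  36, - 19,22/5,74/7,  45, 66,66,  72,74,74.85, 77,89] 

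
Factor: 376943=7^1*53849^1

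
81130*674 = 54681620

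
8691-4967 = 3724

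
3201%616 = 121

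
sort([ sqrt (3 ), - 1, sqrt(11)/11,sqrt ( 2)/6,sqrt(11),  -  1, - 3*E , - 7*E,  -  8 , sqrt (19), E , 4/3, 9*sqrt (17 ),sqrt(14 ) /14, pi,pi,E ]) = [ - 7*E,-3*E, - 8, - 1, -1 , sqrt (2)/6, sqrt( 14)/14,sqrt( 11)/11,4/3,  sqrt( 3), E,E,  pi, pi , sqrt (11 ),sqrt( 19 ),  9*sqrt( 17)]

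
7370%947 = 741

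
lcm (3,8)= 24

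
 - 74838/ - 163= 459 + 21/163 = 459.13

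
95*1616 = 153520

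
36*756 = 27216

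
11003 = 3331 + 7672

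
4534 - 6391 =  - 1857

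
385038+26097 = 411135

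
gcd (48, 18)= 6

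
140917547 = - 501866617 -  - 642784164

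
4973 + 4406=9379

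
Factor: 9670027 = 97^1*131^1 * 761^1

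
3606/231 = 15 + 47/77  =  15.61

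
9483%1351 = 26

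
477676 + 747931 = 1225607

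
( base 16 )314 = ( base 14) 404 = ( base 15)378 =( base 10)788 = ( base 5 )11123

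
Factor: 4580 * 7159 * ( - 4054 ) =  - 2^3*5^1* 229^1*2027^1*7159^1= - 132923443880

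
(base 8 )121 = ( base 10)81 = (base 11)74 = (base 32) 2H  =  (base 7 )144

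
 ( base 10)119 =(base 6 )315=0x77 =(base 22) 59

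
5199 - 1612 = 3587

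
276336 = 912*303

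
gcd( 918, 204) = 102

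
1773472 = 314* 5648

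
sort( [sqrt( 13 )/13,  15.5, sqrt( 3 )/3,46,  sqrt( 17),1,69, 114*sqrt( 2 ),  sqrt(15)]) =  [ sqrt (13)/13,sqrt( 3 ) /3  ,  1,sqrt ( 15 ),sqrt( 17 ), 15.5, 46, 69,114 * sqrt(2 )]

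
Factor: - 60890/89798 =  - 5^1*59^ (-1)*761^( - 1)*6089^1=- 30445/44899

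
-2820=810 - 3630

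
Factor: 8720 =2^4*5^1*109^1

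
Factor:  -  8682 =-2^1*3^1*1447^1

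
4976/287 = 4976/287 = 17.34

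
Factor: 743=743^1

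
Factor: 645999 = 3^1*349^1 * 617^1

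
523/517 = 1+6/517 = 1.01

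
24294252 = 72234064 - 47939812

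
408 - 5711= - 5303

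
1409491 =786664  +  622827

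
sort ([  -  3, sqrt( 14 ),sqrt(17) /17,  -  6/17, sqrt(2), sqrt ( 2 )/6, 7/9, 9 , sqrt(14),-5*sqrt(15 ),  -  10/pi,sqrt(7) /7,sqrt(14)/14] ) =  [ - 5*  sqrt(15) , - 10/pi,-3, - 6/17 , sqrt(2)/6, sqrt(17)/17,sqrt(14)/14, sqrt(7 ) /7,7/9,  sqrt( 2),  sqrt( 14),sqrt(14) , 9]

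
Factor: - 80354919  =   - 3^1*211^1*126943^1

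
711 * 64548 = 45893628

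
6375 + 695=7070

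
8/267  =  8/267= 0.03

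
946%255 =181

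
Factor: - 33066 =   -  2^1*3^2 * 11^1*167^1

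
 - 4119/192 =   -  22 + 35/64 = - 21.45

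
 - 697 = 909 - 1606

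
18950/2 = 9475 =9475.00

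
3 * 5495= 16485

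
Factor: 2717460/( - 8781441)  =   -905820/2927147=-2^2*3^1*5^1  *31^1 * 487^1*2927147^(-1 )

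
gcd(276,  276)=276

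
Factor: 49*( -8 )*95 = -37240= - 2^3*5^1 * 7^2*19^1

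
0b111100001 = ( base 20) 141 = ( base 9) 584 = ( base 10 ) 481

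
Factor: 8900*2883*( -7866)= - 2^3*3^3*5^2*19^1*23^1* 31^2*89^1 = - 201831334200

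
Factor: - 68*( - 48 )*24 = 2^9*3^2*17^1 = 78336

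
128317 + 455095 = 583412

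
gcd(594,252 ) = 18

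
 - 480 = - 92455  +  91975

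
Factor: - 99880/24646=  - 2^2*5^1*11^1*227^1*12323^ ( - 1) = -49940/12323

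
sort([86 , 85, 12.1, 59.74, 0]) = [0,12.1,59.74,85,86 ] 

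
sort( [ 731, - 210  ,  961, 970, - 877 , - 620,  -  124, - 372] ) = [ - 877,-620, - 372,  -  210, - 124, 731, 961,970] 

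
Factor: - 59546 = -2^1*19^1 * 1567^1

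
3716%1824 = 68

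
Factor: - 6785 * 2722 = -18468770 =- 2^1 * 5^1*23^1 * 59^1*1361^1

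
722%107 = 80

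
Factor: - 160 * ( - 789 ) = 126240= 2^5*3^1 * 5^1*263^1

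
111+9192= 9303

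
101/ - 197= -101/197 = - 0.51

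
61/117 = 61/117 = 0.52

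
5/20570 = 1/4114 = 0.00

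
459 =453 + 6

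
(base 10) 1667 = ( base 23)33B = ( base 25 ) 2GH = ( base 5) 23132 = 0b11010000011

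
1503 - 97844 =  - 96341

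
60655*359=21775145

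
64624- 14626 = 49998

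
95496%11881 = 448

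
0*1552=0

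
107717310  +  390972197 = 498689507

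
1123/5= 224+3/5 =224.60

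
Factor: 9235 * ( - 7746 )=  - 2^1*3^1 *5^1*1291^1*1847^1 = - 71534310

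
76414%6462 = 5332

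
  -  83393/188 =-83393/188 = -443.58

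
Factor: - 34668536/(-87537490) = 17334268/43768745 = 2^2*5^(-1 )*7^1 * 31^( - 2 )*233^1*2657^1*9109^( - 1)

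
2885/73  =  2885/73 = 39.52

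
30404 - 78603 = -48199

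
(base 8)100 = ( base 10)64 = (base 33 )1V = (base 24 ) 2g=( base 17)3d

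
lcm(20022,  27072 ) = 1922112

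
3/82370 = 3/82370= 0.00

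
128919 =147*877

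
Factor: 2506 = 2^1*7^1*179^1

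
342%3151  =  342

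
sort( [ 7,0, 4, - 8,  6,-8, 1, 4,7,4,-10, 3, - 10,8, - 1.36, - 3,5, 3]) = [ - 10,-10, - 8, - 8, - 3 , - 1.36, 0,1,3,3, 4, 4,4, 5, 6 , 7, 7 , 8] 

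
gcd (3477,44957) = 61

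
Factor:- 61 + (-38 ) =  - 3^2*11^1= - 99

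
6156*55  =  338580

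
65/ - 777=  - 1 + 712/777=- 0.08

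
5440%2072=1296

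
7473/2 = 7473/2 = 3736.50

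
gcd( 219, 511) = 73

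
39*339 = 13221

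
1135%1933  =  1135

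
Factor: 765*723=553095 = 3^3*5^1*17^1 *241^1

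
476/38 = 12 + 10/19 = 12.53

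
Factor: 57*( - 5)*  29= - 8265 = -3^1*5^1*19^1*29^1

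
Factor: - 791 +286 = - 505 =- 5^1*101^1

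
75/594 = 25/198= 0.13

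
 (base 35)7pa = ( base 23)hk7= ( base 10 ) 9460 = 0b10010011110100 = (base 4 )2103310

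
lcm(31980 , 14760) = 191880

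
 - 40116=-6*6686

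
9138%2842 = 612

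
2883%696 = 99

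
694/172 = 347/86 = 4.03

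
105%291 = 105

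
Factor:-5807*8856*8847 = - 454972828824 = - 2^3*3^5*41^1 * 983^1*5807^1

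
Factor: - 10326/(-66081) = 2^1 * 1721^1* 22027^( - 1) = 3442/22027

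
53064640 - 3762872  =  49301768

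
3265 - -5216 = 8481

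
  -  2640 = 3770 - 6410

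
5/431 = 5/431 = 0.01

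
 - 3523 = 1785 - 5308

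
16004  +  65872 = 81876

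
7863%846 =249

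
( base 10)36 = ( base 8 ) 44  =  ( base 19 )1H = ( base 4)210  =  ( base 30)16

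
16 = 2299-2283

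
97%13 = 6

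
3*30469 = 91407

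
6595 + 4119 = 10714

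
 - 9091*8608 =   -  78255328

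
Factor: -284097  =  -3^1*11^1*8609^1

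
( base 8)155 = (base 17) 67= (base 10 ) 109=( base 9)131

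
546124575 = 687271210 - 141146635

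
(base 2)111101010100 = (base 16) f54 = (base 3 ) 12101100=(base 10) 3924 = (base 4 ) 331110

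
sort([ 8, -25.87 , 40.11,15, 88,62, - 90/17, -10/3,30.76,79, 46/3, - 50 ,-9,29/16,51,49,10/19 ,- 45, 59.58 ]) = [- 50,  -  45, - 25.87,-9,-90/17, - 10/3,10/19,29/16,8,  15, 46/3,30.76,40.11, 49,51, 59.58,62, 79,88]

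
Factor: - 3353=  - 7^1*479^1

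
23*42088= 968024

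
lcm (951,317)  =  951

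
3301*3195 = 10546695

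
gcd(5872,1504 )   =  16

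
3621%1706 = 209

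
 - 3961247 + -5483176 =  - 9444423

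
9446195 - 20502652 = -11056457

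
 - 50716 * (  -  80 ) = 4057280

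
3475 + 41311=44786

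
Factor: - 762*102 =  -77724 = -  2^2*3^2*17^1*127^1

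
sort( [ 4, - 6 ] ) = [ - 6, 4] 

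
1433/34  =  1433/34 = 42.15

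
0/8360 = 0 =0.00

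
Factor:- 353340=-2^2*3^2* 5^1*13^1*151^1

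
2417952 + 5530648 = 7948600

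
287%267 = 20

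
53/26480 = 53/26480 = 0.00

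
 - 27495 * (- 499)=13720005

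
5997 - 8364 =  - 2367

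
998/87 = 998/87 =11.47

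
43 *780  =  33540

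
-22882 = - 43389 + 20507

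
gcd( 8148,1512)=84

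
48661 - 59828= - 11167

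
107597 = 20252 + 87345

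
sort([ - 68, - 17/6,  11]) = [-68,  -  17/6, 11 ]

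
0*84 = 0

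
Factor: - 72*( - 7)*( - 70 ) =  -  2^4 * 3^2 *5^1*7^2  =  - 35280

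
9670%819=661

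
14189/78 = 14189/78 = 181.91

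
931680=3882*240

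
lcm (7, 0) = 0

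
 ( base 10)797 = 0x31D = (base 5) 11142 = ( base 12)565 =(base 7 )2216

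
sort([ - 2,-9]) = [-9, - 2 ] 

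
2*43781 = 87562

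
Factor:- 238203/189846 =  - 2^( - 1 )*7^1*19^1*53^( - 1) = -  133/106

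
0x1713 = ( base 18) 1043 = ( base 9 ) 8083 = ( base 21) D86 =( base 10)5907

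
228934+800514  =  1029448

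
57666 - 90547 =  - 32881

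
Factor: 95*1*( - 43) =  - 5^1*19^1*43^1 = - 4085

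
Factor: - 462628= - 2^2 * 115657^1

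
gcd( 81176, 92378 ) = 2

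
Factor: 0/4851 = 0^1 = 0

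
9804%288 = 12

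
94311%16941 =9606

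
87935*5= 439675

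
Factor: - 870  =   - 2^1*3^1 * 5^1*29^1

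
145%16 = 1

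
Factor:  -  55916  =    -  2^2*7^1*1997^1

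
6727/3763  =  6727/3763 = 1.79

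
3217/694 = 4  +  441/694= 4.64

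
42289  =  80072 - 37783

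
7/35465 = 7/35465 = 0.00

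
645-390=255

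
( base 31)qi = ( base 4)30320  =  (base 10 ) 824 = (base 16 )338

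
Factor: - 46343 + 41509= - 2^1*2417^1 = - 4834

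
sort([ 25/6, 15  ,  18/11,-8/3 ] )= [-8/3,18/11,25/6,15] 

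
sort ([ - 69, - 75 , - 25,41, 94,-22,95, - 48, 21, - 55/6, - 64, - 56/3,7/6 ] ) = [ - 75, - 69, - 64, - 48, - 25 , - 22, - 56/3, - 55/6, 7/6, 21, 41,94, 95 ]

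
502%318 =184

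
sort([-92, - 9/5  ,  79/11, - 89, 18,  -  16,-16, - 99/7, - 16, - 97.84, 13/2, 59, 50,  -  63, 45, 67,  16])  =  [-97.84,-92, - 89,  -  63, - 16,-16, -16 , - 99/7,- 9/5,13/2, 79/11,16, 18, 45, 50, 59,67 ]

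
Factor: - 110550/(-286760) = 165/428= 2^( - 2)*3^1*5^1*11^1*107^( - 1 )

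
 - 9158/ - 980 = 9 + 169/490= 9.34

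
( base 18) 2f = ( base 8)63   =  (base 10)51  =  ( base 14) 39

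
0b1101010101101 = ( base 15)2054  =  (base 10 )6829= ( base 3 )100100221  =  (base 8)15255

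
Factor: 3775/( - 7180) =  - 755/1436 = -2^( - 2)*5^1*151^1*359^( - 1)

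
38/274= 19/137 =0.14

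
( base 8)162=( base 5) 424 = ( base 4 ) 1302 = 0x72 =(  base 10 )114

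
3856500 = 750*5142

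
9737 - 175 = 9562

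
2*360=720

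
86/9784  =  43/4892 = 0.01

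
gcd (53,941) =1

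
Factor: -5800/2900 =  - 2^1 = - 2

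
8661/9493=8661/9493 = 0.91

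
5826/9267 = 1942/3089 = 0.63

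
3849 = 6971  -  3122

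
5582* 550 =3070100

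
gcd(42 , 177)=3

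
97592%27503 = 15083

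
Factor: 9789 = 3^1 * 13^1*251^1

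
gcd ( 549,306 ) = 9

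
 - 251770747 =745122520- 996893267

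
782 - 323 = 459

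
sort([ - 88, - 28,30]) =[-88, - 28, 30]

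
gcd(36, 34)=2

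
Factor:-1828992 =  - 2^7* 3^1* 11^1*433^1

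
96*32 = 3072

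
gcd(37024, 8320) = 416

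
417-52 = 365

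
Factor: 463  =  463^1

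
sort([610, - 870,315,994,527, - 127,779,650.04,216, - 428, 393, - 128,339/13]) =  [- 870, - 428, - 128,-127,339/13,  216,315,393, 527,610,650.04,779, 994] 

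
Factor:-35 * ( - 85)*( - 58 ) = -2^1 * 5^2*7^1*17^1 * 29^1 = -172550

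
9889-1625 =8264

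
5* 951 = 4755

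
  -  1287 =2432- 3719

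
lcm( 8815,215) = 8815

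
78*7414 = 578292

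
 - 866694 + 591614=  - 275080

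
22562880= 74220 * 304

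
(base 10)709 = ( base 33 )LG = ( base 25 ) 139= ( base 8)1305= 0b1011000101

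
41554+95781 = 137335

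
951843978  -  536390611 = 415453367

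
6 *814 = 4884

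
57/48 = 1+3/16 = 1.19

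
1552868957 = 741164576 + 811704381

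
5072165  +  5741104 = 10813269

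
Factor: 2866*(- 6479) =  - 2^1*11^1*19^1*31^1*1433^1 =-18568814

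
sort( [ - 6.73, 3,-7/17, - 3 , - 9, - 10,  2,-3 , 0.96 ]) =[- 10, - 9, - 6.73, - 3,-3 , - 7/17, 0.96,2 , 3 ] 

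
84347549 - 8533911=75813638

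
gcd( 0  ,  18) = 18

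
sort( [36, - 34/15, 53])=[ - 34/15, 36,53 ]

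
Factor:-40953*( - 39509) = 1618012077 = 3^1*11^1*17^1*73^1*39509^1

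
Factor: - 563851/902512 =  - 2^(-4)*13^( - 1)*4339^( - 1 )*563851^1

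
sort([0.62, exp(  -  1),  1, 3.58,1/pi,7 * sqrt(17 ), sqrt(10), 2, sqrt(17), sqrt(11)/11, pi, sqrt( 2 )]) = [sqrt( 11 ) /11,1/pi, exp( - 1),0.62,  1, sqrt( 2 ) , 2,pi , sqrt( 10 ), 3.58, sqrt(17),7 * sqrt(17 )]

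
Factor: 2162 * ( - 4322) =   -  2^2 *23^1 * 47^1*2161^1 = -9344164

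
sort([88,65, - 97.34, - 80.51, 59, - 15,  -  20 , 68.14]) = [ -97.34, - 80.51, - 20,  -  15, 59 , 65, 68.14,88]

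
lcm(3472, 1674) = 93744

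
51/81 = 17/27 =0.63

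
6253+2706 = 8959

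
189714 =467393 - 277679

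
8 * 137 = 1096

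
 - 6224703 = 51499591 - 57724294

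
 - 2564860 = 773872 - 3338732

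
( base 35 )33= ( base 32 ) 3C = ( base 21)53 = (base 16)6c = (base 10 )108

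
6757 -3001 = 3756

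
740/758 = 370/379 = 0.98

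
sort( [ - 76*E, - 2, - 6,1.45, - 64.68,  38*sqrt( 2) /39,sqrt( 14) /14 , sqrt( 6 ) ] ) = [ - 76*E,-64.68, - 6,-2, sqrt (14 ) /14,38 * sqrt( 2 ) /39, 1.45, sqrt (6 )]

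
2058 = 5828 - 3770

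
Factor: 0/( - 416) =0=   0^1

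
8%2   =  0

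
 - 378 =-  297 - 81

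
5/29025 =1/5805 = 0.00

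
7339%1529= 1223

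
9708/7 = 1386+6/7 = 1386.86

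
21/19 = 21/19 = 1.11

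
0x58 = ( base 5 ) 323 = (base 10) 88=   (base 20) 48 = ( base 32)2o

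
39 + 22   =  61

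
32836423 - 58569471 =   -  25733048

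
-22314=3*(-7438)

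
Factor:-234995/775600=  -  2^(- 4 )*5^( - 1)*7^( - 1)*43^1*277^(- 1)*1093^1 =- 46999/155120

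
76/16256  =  19/4064 = 0.00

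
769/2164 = 769/2164 = 0.36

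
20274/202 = 100 + 37/101 = 100.37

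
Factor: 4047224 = 2^3*17^1*29759^1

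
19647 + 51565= 71212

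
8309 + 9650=17959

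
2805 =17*165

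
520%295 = 225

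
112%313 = 112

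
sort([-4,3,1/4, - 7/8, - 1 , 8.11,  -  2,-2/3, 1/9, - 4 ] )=[ - 4, - 4, - 2,  -  1, - 7/8, - 2/3,1/9,1/4,3,  8.11 ]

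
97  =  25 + 72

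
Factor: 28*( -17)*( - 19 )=9044 = 2^2*7^1*17^1*19^1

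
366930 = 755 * 486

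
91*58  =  5278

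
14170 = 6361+7809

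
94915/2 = 47457 + 1/2 = 47457.50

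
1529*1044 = 1596276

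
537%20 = 17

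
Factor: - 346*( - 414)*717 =102705948  =  2^2*3^3*23^1*173^1* 239^1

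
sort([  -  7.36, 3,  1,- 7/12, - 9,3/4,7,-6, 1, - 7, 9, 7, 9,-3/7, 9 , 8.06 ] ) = [-9,-7.36, - 7, - 6,- 7/12,  -  3/7, 3/4, 1, 1, 3, 7, 7,  8.06, 9,9, 9 ] 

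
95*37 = 3515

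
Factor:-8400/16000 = -2^( -3)*3^1*5^( -1)*7^1 = - 21/40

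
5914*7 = 41398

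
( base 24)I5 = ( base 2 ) 110110101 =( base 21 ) kh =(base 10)437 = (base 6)2005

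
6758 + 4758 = 11516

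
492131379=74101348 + 418030031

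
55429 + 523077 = 578506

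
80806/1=80806=80806.00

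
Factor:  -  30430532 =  - 2^2 * 11^2  *62873^1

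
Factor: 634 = 2^1*317^1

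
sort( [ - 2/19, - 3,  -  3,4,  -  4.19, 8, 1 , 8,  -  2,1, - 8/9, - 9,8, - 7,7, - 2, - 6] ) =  [ - 9, - 7, - 6,  -  4.19, - 3, - 3, - 2, - 2, - 8/9,  -  2/19,1 , 1, 4,7,8,  8 , 8 ]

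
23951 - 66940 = -42989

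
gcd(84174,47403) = 3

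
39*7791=303849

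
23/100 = 23/100 = 0.23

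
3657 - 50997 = - 47340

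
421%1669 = 421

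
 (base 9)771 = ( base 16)277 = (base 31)KB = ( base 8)1167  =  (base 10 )631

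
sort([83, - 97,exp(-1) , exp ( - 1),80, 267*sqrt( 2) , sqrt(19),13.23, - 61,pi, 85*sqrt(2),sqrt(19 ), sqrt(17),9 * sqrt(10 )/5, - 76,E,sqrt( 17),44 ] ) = [ - 97, - 76, - 61, exp( - 1 ), exp( - 1),E,pi,sqrt( 17),sqrt (17 ),sqrt(19),sqrt( 19),9 * sqrt( 10)/5, 13.23,44,80,83,85 * sqrt( 2),  267* sqrt( 2) ]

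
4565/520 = 8 + 81/104 = 8.78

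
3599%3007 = 592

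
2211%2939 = 2211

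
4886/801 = 6 + 80/801 = 6.10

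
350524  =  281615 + 68909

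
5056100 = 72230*70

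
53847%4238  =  2991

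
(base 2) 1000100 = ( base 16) 44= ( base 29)2a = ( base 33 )22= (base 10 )68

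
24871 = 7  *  3553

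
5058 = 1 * 5058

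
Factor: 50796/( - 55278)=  - 34/37= - 2^1*17^1*37^( - 1)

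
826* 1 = 826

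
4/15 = 4/15= 0.27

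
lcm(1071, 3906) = 66402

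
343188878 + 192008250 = 535197128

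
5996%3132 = 2864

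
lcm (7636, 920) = 76360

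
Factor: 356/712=1/2 = 2^(  -  1 ) 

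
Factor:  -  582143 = - 149^1 * 3907^1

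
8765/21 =8765/21 = 417.38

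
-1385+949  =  -436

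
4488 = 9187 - 4699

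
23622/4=11811/2= 5905.50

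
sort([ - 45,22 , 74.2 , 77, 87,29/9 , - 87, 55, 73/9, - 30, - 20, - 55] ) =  [ - 87 ,-55, - 45, - 30, - 20, 29/9, 73/9, 22,  55,74.2,77,87 ] 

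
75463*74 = 5584262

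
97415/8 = 97415/8 = 12176.88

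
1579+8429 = 10008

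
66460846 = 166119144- 99658298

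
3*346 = 1038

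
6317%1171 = 462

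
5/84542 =5/84542  =  0.00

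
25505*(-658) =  - 16782290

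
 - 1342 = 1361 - 2703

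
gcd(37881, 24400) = 61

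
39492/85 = 464 + 52/85 = 464.61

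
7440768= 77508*96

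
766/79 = 9+55/79 = 9.70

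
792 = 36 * 22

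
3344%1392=560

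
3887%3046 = 841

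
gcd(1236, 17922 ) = 618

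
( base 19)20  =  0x26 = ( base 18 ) 22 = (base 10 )38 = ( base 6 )102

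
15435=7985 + 7450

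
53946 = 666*81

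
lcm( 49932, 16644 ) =49932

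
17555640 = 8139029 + 9416611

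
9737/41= 9737/41 = 237.49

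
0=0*33895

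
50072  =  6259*8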